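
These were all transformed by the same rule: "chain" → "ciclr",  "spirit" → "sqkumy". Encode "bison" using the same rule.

In chain: c→c is +0, h→i is +1, a→c is +2, i→l is +3 — the shift increases by 1 each position. Letter i (0-indexed) is shifted by i+0, so successive shifts are 0, 1, 2, ….
Applying it to bison: b+0=b, i+1=j, s+2=u, o+3=r, n+4=r.

bjurr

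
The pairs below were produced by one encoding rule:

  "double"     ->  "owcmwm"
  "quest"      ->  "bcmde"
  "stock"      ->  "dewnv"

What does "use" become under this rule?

cdm

The shift depends on letter class: consonant d→o is +11, but vowel o→w is +8. The rule splits by letter class: vowels +8, consonants +11.
For use: u(vowel)+8=c, s(cons)+11=d, e(vowel)+8=m.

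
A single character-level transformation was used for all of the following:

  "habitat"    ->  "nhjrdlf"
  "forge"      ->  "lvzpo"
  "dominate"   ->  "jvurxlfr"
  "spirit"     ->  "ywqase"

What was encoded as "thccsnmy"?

In habitat: h→n is +6, a→h is +7, b→j is +8, i→r is +9 — the shift increases by 1 each position. Each letter shifts forward by (position + 6), i.e. 6, 7, 8, … — the shift grows by one for each successive letter.
Undoing it on thccsnmy: t−6=n, h−7=a, c−8=u, c−9=t, s−10=i, n−11=c, m−12=a, y−13=l.

nautical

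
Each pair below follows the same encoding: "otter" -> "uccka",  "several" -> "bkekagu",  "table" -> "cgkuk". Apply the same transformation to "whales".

The shift depends on letter class: consonant t→c is +9, but vowel o→u is +6. Two shifts are in play — +6 for a/e/i/o/u, +9 for every other letter.
On whales: w(cons)+9=f, h(cons)+9=q, a(vowel)+6=g, l(cons)+9=u, e(vowel)+6=k, s(cons)+9=b.

fqgukb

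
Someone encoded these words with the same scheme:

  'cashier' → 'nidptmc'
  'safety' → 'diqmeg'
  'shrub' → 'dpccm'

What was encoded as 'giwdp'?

valve

Shifts by position in cashier: pos 0: c→n (+11), pos 1: a→i (+8), pos 2: s→d (+11), pos 3: h→p (+8) — repeating every 2. It's a Vigenère-style cipher with numeric key [11,8]: position i shifts by key[i mod 2].
Reversing it on giwdp: g−11=v, i−8=a, w−11=l, d−8=v, p−11=e.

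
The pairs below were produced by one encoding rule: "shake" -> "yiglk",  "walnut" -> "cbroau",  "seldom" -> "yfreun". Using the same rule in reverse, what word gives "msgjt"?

The shifts repeat in a cycle of length 2: positions 0,1,… shift by +6, +1, then the pattern repeats.
Undoing it on msgjt: m−6=g, s−1=r, g−6=a, j−1=i, t−6=n.

grain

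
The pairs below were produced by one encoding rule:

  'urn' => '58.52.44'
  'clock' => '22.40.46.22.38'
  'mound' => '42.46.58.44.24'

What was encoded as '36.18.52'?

jar

u(#21)→58 and r(#18)→52: differences scale by 2, so n = 2·pos + 16. Each letter becomes 2×(its alphabet position, a=1..z=26) + 16.
Reversing it on 36.18.52: 36→(36−16)÷2=10=j, 18→(18−16)÷2=1=a, 52→(52−16)÷2=18=r.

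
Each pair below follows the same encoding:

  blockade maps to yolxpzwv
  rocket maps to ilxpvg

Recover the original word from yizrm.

brain

Each letter is replaced by its mirror in the alphabet: a↔z, b↔y, c↔x, and so on (the Atbash cipher).
Undoing it on yizrm: y↔b, i↔r, z↔a, r↔i, m↔n.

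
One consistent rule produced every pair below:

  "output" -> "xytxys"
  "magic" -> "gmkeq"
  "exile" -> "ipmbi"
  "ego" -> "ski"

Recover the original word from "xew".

sat

The output letters match the input read backwards, each shifted +4: output reversed is tuptuo. Read the word backwards and shift each letter +4.
Undoing it on xew: shift back: x−4=t, e−4=a, w−4=s → tas; then reverse → sat.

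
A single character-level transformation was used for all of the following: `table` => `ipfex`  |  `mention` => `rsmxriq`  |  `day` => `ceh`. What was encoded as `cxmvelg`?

charity

The output letters match the input read backwards, each shifted +4: table reversed is elbat. Read the word backwards and shift each letter +4.
Decoding cxmvelg: shift back: c−4=y, x−4=t, m−4=i, v−4=r, e−4=a, l−4=h, g−4=c → ytirahc; then reverse → charity.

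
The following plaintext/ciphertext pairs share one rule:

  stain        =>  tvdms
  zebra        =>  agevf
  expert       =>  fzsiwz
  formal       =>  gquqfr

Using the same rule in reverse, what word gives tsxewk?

In stain: s→t is +1, t→v is +2, a→d is +3, i→m is +4 — the shift increases by 1 each position. Each letter shifts forward by (position + 1), i.e. 1, 2, 3, … — the shift grows by one for each successive letter.
Reversing it on tsxewk: t−1=s, s−2=q, x−3=u, e−4=a, w−5=r, k−6=e.

square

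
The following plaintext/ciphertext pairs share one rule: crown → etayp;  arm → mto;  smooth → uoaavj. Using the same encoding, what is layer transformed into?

Two shifts are in play — +12 for a/e/i/o/u, +2 for every other letter.
Applying it to layer: l(cons)+2=n, a(vowel)+12=m, y(cons)+2=a, e(vowel)+12=q, r(cons)+2=t.

nmaqt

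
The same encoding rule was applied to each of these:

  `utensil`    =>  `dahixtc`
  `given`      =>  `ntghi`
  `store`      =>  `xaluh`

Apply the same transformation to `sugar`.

u(20)→d(3) and t(19)→a(0) fit y≡3x+21 (mod 26); the inverse of 3 mod 26 is 9. This is an affine cipher: with a=0,…,z=25, each position x becomes (3x+21) mod 26.
For sugar: s(18)→3·18+21≡23=x; u(20)→3·20+21≡3=d; g(6)→3·6+21≡13=n; a(0)→3·0+21≡21=v; r(17)→3·17+21≡20=u (all mod 26).

xdnvu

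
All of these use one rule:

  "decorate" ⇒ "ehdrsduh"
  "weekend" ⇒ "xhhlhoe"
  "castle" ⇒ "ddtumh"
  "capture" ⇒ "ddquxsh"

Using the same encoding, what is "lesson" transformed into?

The shift depends on letter class: consonant d→e is +1, but vowel e→h is +3. Vowels shift forward by 3 and consonants shift forward by 1.
On lesson: l(cons)+1=m, e(vowel)+3=h, s(cons)+1=t, s(cons)+1=t, o(vowel)+3=r, n(cons)+1=o.

mhttro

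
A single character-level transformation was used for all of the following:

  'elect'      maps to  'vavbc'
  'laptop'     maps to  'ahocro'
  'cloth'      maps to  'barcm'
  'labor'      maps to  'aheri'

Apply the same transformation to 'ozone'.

rkruv

e(4)→v(21) and l(11)→a(0) fit y≡23x+7 (mod 26); the inverse of 23 mod 26 is 17. This is an affine cipher: with a=0,…,z=25, each position x becomes (23x+7) mod 26.
For ozone: o(14)→23·14+7≡17=r; z(25)→23·25+7≡10=k; o(14)→23·14+7≡17=r; n(13)→23·13+7≡20=u; e(4)→23·4+7≡21=v (all mod 26).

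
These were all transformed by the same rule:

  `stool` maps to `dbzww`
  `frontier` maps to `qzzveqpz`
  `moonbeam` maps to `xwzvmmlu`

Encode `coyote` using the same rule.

Shifts by position in stool: pos 0: s→d (+11), pos 1: t→b (+8), pos 2: o→z (+11), pos 3: o→w (+8) — repeating every 2. A repeating key of period 2 is used — shifts +11, +8 over and over.
For coyote: c+11=n, o+8=w, y+11=j, o+8=w, t+11=e, e+8=m.

nwjwem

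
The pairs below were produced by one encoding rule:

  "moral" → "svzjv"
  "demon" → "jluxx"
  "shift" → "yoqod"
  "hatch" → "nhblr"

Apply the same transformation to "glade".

msimo

Each letter shifts forward by (position + 6), i.e. 6, 7, 8, … — the shift grows by one for each successive letter.
For glade: g+6=m, l+7=s, a+8=i, d+9=m, e+10=o.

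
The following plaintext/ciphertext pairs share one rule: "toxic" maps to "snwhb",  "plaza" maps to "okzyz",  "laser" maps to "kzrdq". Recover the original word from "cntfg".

dough

It's a constant shift of +25 (ROT25).
Reversing it on cntfg: c−25=d, n−25=o, t−25=u, f−25=g, g−25=h.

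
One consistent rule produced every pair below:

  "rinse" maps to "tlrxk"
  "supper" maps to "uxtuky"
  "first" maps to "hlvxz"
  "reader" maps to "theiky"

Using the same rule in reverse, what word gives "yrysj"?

In rinse: r→t is +2, i→l is +3, n→r is +4, s→x is +5 — the shift increases by 1 each position. The shift increases by 1 at each position, starting from +2: 2, 3, 4, ….
Decoding yrysj: y−2=w, r−3=o, y−4=u, s−5=n, j−6=d.

wound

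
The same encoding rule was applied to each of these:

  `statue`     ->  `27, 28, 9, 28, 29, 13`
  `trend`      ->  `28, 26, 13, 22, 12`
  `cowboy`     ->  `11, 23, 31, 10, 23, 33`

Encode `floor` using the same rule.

14, 20, 23, 23, 26

s is letter #19 and maps to 27: an offset of 8. Each letter is replaced by its alphabet position (a=1..z=26) + 8.
On floor: f=6→14, l=12→20, o=15→23, o=15→23, r=18→26.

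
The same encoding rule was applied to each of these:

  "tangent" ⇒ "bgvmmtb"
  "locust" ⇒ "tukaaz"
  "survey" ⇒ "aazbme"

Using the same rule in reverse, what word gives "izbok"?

It's a Vigenère-style cipher with numeric key [8,6]: position i shifts by key[i mod 2].
Decoding izbok: i−8=a, z−6=t, b−8=t, o−6=i, k−8=c.

attic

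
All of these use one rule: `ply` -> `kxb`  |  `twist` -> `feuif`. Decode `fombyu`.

impact

The output letters match the input read backwards, each shifted +12: ply reversed is ylp. Read the word backwards and shift each letter +12.
Reversing it on fombyu: shift back: f−12=t, o−12=c, m−12=a, b−12=p, y−12=m, u−12=i → tcapmi; then reverse → impact.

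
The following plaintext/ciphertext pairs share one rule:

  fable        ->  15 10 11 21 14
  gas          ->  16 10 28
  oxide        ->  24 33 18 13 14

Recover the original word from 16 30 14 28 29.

guest

f is letter #6 and maps to 15: an offset of 9. The number is (letter's place in the alphabet, a=1) + 9.
Decoding 16 30 14 28 29: 16→(16−9)÷1=7=g, 30→(30−9)÷1=21=u, 14→(14−9)÷1=5=e, 28→(28−9)÷1=19=s, 29→(29−9)÷1=20=t.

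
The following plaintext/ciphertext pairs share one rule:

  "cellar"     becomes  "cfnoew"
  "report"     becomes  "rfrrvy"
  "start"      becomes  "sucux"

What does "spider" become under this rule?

In cellar: c→c is +0, e→f is +1, l→n is +2, l→o is +3 — the shift increases by 1 each position. Letter i (0-indexed) is shifted by i+0, so successive shifts are 0, 1, 2, ….
Applying it to spider: s+0=s, p+1=q, i+2=k, d+3=g, e+4=i, r+5=w.

sqkgiw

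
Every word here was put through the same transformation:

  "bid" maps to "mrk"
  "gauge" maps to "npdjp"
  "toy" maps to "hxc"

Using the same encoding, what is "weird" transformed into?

The output letters match the input read backwards, each shifted +9: bid reversed is dib. Read the word backwards and shift each letter +9.
On weird: reverse → driew; then shift: d+9=m, r+9=a, i+9=r, e+9=n, w+9=f.

marnf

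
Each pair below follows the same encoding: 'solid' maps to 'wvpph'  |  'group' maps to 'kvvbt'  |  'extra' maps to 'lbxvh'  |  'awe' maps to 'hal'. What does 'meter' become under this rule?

qlxlv

The shift depends on letter class: consonant s→w is +4, but vowel o→v is +7. The rule splits by letter class: vowels +7, consonants +4.
Applying it to meter: m(cons)+4=q, e(vowel)+7=l, t(cons)+4=x, e(vowel)+7=l, r(cons)+4=v.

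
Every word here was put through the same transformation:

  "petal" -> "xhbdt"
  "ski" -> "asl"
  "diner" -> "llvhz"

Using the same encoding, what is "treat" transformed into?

bzhdb

The shift depends on letter class: consonant p→x is +8, but vowel e→h is +3. Two shifts are in play — +3 for a/e/i/o/u, +8 for every other letter.
For treat: t(cons)+8=b, r(cons)+8=z, e(vowel)+3=h, a(vowel)+3=d, t(cons)+8=b.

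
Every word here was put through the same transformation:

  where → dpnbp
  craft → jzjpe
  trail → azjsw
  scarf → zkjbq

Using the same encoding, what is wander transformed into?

diwnpd

In where: w→d is +7, h→p is +8, e→n is +9, r→b is +10 — the shift increases by 1 each position. The shift increases by 1 at each position, starting from +7: 7, 8, 9, ….
On wander: w+7=d, a+8=i, n+9=w, d+10=n, e+11=p, r+12=d.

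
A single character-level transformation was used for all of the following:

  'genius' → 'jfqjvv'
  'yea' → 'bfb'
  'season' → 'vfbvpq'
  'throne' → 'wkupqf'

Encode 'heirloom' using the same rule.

The rule splits by letter class: vowels +1, consonants +3.
For heirloom: h(cons)+3=k, e(vowel)+1=f, i(vowel)+1=j, r(cons)+3=u, l(cons)+3=o, o(vowel)+1=p, o(vowel)+1=p, m(cons)+3=p.

kfjuoppp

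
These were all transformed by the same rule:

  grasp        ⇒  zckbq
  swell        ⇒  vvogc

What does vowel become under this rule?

The output letters match the input read backwards, each shifted +10: grasp reversed is psarg. Read the word backwards and shift each letter +10.
For vowel: reverse → lewov; then shift: l+10=v, e+10=o, w+10=g, o+10=y, v+10=f.

vogyf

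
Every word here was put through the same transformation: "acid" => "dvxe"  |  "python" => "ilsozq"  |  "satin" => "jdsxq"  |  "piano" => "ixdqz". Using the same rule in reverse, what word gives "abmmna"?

rubber

Treating letters as 0–25, the rule is x ↦ 9x + 3 (mod 26).
Decoding abmmna: a(0)→3·(0−3)≡17=r; b(1)→3·(1−3)≡20=u; m(12)→3·(12−3)≡1=b; m(12)→3·(12−3)≡1=b; n(13)→3·(13−3)≡4=e; a(0)→3·(0−3)≡17=r (all mod 26).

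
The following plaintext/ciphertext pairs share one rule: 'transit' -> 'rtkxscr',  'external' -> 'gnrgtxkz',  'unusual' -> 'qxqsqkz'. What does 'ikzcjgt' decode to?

t(19)→r(17) and r(17)→t(19) fit y≡25x+10 (mod 26); the inverse of 25 mod 26 is 25. This is an affine cipher: with a=0,…,z=25, each position x becomes (25x+10) mod 26.
Decoding ikzcjgt: i(8)→25·(8−10)≡2=c; k(10)→25·(10−10)≡0=a; z(25)→25·(25−10)≡11=l; c(2)→25·(2−10)≡8=i; j(9)→25·(9−10)≡1=b; g(6)→25·(6−10)≡4=e; t(19)→25·(19−10)≡17=r (all mod 26).

caliber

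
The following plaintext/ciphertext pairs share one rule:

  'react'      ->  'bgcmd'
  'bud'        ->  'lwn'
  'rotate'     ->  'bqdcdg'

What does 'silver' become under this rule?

Vowels shift forward by 2 and consonants shift forward by 10.
On silver: s(cons)+10=c, i(vowel)+2=k, l(cons)+10=v, v(cons)+10=f, e(vowel)+2=g, r(cons)+10=b.

ckvfgb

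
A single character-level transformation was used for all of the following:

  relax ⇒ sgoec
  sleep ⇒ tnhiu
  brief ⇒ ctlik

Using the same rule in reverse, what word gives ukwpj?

In relax: r→s is +1, e→g is +2, l→o is +3, a→e is +4 — the shift increases by 1 each position. Letter i (0-indexed) is shifted by i+1, so successive shifts are 1, 2, 3, ….
Undoing it on ukwpj: u−1=t, k−2=i, w−3=t, p−4=l, j−5=e.

title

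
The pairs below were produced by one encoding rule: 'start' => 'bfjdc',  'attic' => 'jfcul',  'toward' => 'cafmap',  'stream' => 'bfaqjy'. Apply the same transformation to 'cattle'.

lmcfuq

Shifts by position in start: pos 0: s→b (+9), pos 1: t→f (+12), pos 2: a→j (+9), pos 3: r→d (+12) — repeating every 2. A repeating key of period 2 is used — shifts +9, +12 over and over.
For cattle: c+9=l, a+12=m, t+9=c, t+12=f, l+9=u, e+12=q.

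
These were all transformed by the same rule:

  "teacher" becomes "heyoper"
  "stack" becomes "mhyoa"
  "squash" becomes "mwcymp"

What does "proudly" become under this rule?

t(19)→h(7) and e(4)→e(4) fit y≡21x+24 (mod 26); the inverse of 21 mod 26 is 5. This is an affine cipher: with a=0,…,z=25, each position x becomes (21x+24) mod 26.
For proudly: p(15)→21·15+24≡1=b; r(17)→21·17+24≡17=r; o(14)→21·14+24≡6=g; u(20)→21·20+24≡2=c; d(3)→21·3+24≡9=j; l(11)→21·11+24≡21=v; y(24)→21·24+24≡8=i (all mod 26).

brgcjvi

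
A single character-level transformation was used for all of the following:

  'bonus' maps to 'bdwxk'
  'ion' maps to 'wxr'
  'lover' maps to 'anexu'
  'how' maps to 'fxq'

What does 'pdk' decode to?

bug

The output letters match the input read backwards, each shifted +9: bonus reversed is sunob. Read the word backwards and shift each letter +9.
Undoing it on pdk: shift back: p−9=g, d−9=u, k−9=b → gub; then reverse → bug.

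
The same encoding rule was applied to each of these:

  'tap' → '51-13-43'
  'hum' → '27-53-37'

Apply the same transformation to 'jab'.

31-13-15

t(#20)→51 and a(#1)→13: differences scale by 2, so n = 2·pos + 11. With a=1..z=26, the number is 2·pos + 11.
Applying it to jab: j=10→31, a=1→13, b=2→15.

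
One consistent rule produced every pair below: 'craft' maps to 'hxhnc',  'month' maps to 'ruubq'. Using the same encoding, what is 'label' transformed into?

qgimu

In craft: c→h is +5, r→x is +6, a→h is +7, f→n is +8 — the shift increases by 1 each position. Each letter shifts forward by (position + 5), i.e. 5, 6, 7, … — the shift grows by one for each successive letter.
Applying it to label: l+5=q, a+6=g, b+7=i, e+8=m, l+9=u.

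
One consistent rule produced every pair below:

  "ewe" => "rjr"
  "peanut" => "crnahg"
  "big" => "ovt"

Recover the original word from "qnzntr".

damage

Compare letters: e→r is +13, w→j is +13, e→r is +13 — a constant shift. Each letter is shifted forward by 13 in the alphabet (a Caesar shift of +13).
Undoing it on qnzntr: q−13=d, n−13=a, z−13=m, n−13=a, t−13=g, r−13=e.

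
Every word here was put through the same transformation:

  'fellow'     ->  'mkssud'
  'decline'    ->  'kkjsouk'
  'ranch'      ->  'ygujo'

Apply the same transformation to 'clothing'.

jsuaooun

Vowels shift forward by 6 and consonants shift forward by 7.
Applying it to clothing: c(cons)+7=j, l(cons)+7=s, o(vowel)+6=u, t(cons)+7=a, h(cons)+7=o, i(vowel)+6=o, n(cons)+7=u, g(cons)+7=n.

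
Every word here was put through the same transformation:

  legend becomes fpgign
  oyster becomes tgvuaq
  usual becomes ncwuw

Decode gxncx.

The output letters match the input read backwards, each shifted +2: legend reversed is dnegel. The word is reversed, then every letter is shifted forward by 2.
Decoding gxncx: shift back: g−2=e, x−2=v, n−2=l, c−2=a, x−2=v → evlav; then reverse → valve.

valve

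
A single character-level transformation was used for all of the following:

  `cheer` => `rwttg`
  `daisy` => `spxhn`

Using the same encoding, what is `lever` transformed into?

Compare letters: c→r is +15, h→w is +15, e→t is +15 — a constant shift. It's a constant shift of +15 (ROT15).
Applying it to lever: l+15=a, e+15=t, v+15=k, e+15=t, r+15=g.

atktg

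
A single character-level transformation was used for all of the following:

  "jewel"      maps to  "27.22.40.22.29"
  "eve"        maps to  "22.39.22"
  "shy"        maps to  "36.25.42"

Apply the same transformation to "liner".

Letters become their 1-based position plus 17 (so a→18, b→19, …).
For liner: l=12→29, i=9→26, n=14→31, e=5→22, r=18→35.

29.26.31.22.35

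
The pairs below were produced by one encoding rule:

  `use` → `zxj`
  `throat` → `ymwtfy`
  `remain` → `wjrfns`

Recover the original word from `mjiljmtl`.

Compare letters: u→z is +5, s→x is +5, e→j is +5 — a constant shift. Every letter moves 5 places later in the alphabet, wrapping around z→a.
Reversing it on mjiljmtl: m−5=h, j−5=e, i−5=d, l−5=g, j−5=e, m−5=h, t−5=o, l−5=g.

hedgehog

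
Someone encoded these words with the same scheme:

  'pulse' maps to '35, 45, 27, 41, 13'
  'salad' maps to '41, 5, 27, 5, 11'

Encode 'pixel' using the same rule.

p(#16)→35 and u(#21)→45: differences scale by 2, so n = 2·pos + 3. Each letter becomes 2×(its alphabet position, a=1..z=26) + 3.
On pixel: p=16→35, i=9→21, x=24→51, e=5→13, l=12→27.

35, 21, 51, 13, 27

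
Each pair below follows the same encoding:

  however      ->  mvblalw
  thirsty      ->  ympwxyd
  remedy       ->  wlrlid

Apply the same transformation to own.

vbs

The shift depends on letter class: consonant h→m is +5, but vowel o→v is +7. Two shifts are in play — +7 for a/e/i/o/u, +5 for every other letter.
For own: o(vowel)+7=v, w(cons)+5=b, n(cons)+5=s.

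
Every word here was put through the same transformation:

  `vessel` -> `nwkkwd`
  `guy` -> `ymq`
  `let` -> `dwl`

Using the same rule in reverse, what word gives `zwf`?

hen

Every letter moves 18 places later in the alphabet, wrapping around z→a.
Decoding zwf: z−18=h, w−18=e, f−18=n.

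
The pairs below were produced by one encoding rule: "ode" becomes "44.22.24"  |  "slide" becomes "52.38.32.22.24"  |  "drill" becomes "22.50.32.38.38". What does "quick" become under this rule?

o(#15)→44 and d(#4)→22: differences scale by 2, so n = 2·pos + 14. The formula is n = 2×(alphabet index, a=1) + 14.
Applying it to quick: q=17→48, u=21→56, i=9→32, c=3→20, k=11→36.

48.56.32.20.36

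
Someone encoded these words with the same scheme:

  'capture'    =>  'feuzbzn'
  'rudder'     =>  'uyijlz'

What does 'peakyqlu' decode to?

In capture: c→f is +3, a→e is +4, p→u is +5, t→z is +6 — the shift increases by 1 each position. The shift increases by 1 at each position, starting from +3: 3, 4, 5, ….
Reversing it on peakyqlu: p−3=m, e−4=a, a−5=v, k−6=e, y−7=r, q−8=i, l−9=c, u−10=k.

maverick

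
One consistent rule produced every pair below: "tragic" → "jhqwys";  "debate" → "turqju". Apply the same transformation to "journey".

zekhduo

Compare letters: t→j is +16, r→h is +16, a→q is +16 — a constant shift. It's a constant shift of +16 (ROT16).
For journey: j+16=z, o+16=e, u+16=k, r+16=h, n+16=d, e+16=u, y+16=o.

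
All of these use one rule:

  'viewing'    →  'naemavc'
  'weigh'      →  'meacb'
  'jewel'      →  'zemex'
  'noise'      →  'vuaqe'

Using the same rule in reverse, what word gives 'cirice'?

garage

v(21)→n(13) and i(8)→a(0) fit y≡25x+8 (mod 26); the inverse of 25 mod 26 is 25. Each letter's alphabet position (a=0..z=25) is mapped through 25·x+8 mod 26 — an affine cipher.
Undoing it on cirice: c(2)→25·(2−8)≡6=g; i(8)→25·(8−8)≡0=a; r(17)→25·(17−8)≡17=r; i(8)→25·(8−8)≡0=a; c(2)→25·(2−8)≡6=g; e(4)→25·(4−8)≡4=e (all mod 26).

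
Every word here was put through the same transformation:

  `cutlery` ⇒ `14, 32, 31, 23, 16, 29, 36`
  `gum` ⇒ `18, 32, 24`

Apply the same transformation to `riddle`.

29, 20, 15, 15, 23, 16

c is letter #3 and maps to 14: an offset of 11. The number is (letter's place in the alphabet, a=1) + 11.
On riddle: r=18→29, i=9→20, d=4→15, d=4→15, l=12→23, e=5→16.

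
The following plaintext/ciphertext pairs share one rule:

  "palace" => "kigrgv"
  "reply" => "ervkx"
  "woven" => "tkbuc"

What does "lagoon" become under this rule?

tuumgr

The word is reversed, then every letter is shifted forward by 6.
On lagoon: reverse → noogal; then shift: n+6=t, o+6=u, o+6=u, g+6=m, a+6=g, l+6=r.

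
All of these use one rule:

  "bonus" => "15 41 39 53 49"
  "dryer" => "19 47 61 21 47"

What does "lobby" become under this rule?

b(#2)→15 and o(#15)→41: differences scale by 2, so n = 2·pos + 11. The formula is n = 2×(alphabet index, a=1) + 11.
On lobby: l=12→35, o=15→41, b=2→15, b=2→15, y=25→61.

35 41 15 15 61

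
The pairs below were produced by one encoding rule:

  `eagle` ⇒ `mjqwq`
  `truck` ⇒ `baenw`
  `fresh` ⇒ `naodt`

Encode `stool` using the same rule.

acyzx

In eagle: e→m is +8, a→j is +9, g→q is +10, l→w is +11 — the shift increases by 1 each position. Letter i (0-indexed) is shifted by i+8, so successive shifts are 8, 9, 10, ….
Applying it to stool: s+8=a, t+9=c, o+10=y, o+11=z, l+12=x.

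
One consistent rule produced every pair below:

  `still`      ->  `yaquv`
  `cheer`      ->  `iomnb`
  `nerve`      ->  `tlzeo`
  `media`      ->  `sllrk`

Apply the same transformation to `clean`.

The shift increases by 1 at each position, starting from +6: 6, 7, 8, ….
Applying it to clean: c+6=i, l+7=s, e+8=m, a+9=j, n+10=x.

ismjx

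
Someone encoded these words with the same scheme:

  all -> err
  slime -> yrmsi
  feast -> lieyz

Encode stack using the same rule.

yzeiq

Two shifts are in play — +4 for a/e/i/o/u, +6 for every other letter.
For stack: s(cons)+6=y, t(cons)+6=z, a(vowel)+4=e, c(cons)+6=i, k(cons)+6=q.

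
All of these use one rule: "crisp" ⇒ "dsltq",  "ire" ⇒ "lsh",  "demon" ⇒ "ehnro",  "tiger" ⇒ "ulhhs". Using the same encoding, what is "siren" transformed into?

tlsho

The shift depends on letter class: consonant c→d is +1, but vowel i→l is +3. Vowels shift forward by 3 and consonants shift forward by 1.
On siren: s(cons)+1=t, i(vowel)+3=l, r(cons)+1=s, e(vowel)+3=h, n(cons)+1=o.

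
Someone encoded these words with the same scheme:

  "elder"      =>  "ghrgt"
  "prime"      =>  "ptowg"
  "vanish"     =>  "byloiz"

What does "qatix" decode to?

e(4)→g(6) and l(11)→h(7) fit y≡15x+24 (mod 26); the inverse of 15 mod 26 is 7. Each letter's alphabet position (a=0..z=25) is mapped through 15·x+24 mod 26 — an affine cipher.
Decoding qatix: q(16)→7·(16−24)≡22=w; a(0)→7·(0−24)≡14=o; t(19)→7·(19−24)≡17=r; i(8)→7·(8−24)≡18=s; x(23)→7·(23−24)≡19=t (all mod 26).

worst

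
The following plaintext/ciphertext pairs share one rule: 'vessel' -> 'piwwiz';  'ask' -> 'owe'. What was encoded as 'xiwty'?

The word is reversed, then every letter is shifted forward by 4.
Decoding xiwty: shift back: x−4=t, i−4=e, w−4=s, t−4=p, y−4=u → tespu; then reverse → upset.

upset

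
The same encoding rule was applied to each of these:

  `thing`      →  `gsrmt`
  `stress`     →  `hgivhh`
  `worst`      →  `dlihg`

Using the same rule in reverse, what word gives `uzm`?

Each pair mirrors across the alphabet (t↔g, h↔s, i↔r): positions sum to 25. Each letter is replaced by its mirror in the alphabet: a↔z, b↔y, c↔x, and so on (the Atbash cipher).
Decoding uzm: u↔f, z↔a, m↔n.

fan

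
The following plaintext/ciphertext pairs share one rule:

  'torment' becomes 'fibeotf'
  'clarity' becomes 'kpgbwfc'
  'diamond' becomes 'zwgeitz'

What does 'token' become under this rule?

fiaot

Treating letters as 0–25, the rule is x ↦ 15x + 6 (mod 26).
Applying it to token: t(19)→15·19+6≡5=f; o(14)→15·14+6≡8=i; k(10)→15·10+6≡0=a; e(4)→15·4+6≡14=o; n(13)→15·13+6≡19=t (all mod 26).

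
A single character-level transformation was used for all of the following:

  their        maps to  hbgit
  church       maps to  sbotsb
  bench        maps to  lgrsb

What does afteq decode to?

t(19)→h(7) and h(7)→b(1) fit y≡7x+4 (mod 26); the inverse of 7 mod 26 is 15. This is an affine cipher: with a=0,…,z=25, each position x becomes (7x+4) mod 26.
Undoing it on afteq: a(0)→15·(0−4)≡18=s; f(5)→15·(5−4)≡15=p; t(19)→15·(19−4)≡17=r; e(4)→15·(4−4)≡0=a; q(16)→15·(16−4)≡24=y (all mod 26).

spray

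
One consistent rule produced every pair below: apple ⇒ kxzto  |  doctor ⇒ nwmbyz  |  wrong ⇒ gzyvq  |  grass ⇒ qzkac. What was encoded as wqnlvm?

Shifts by position in apple: pos 0: a→k (+10), pos 1: p→x (+8), pos 2: p→z (+10), pos 3: l→t (+8) — repeating every 2. The shifts repeat in a cycle of length 2: positions 0,1,… shift by +10, +8, then the pattern repeats.
Reversing it on wqnlvm: w−10=m, q−8=i, n−10=d, l−8=d, v−10=l, m−8=e.

middle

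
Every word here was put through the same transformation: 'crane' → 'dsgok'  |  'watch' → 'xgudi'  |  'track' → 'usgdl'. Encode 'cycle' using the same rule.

The shift depends on letter class: consonant c→d is +1, but vowel a→g is +6. The rule splits by letter class: vowels +6, consonants +1.
On cycle: c(cons)+1=d, y(cons)+1=z, c(cons)+1=d, l(cons)+1=m, e(vowel)+6=k.

dzdmk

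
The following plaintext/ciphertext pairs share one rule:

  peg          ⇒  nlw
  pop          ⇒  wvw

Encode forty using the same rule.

The output letters match the input read backwards, each shifted +7: peg reversed is gep. Two steps: reverse the string, then apply a Caesar shift of +7.
On forty: reverse → ytrof; then shift: y+7=f, t+7=a, r+7=y, o+7=v, f+7=m.

fayvm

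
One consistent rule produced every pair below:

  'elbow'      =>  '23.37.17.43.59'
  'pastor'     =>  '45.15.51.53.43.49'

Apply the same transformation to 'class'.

19.37.15.51.51

e(#5)→23 and l(#12)→37: differences scale by 2, so n = 2·pos + 13. With a=1..z=26, the number is 2·pos + 13.
On class: c=3→19, l=12→37, a=1→15, s=19→51, s=19→51.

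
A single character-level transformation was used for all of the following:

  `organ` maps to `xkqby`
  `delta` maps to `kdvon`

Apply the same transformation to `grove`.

Read the word backwards and shift each letter +10.
On grove: reverse → evorg; then shift: e+10=o, v+10=f, o+10=y, r+10=b, g+10=q.

ofybq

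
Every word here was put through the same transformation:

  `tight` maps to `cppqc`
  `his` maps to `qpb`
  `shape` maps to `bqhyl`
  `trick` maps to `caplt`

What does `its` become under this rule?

pcb

The shift depends on letter class: consonant t→c is +9, but vowel i→p is +7. The rule splits by letter class: vowels +7, consonants +9.
On its: i(vowel)+7=p, t(cons)+9=c, s(cons)+9=b.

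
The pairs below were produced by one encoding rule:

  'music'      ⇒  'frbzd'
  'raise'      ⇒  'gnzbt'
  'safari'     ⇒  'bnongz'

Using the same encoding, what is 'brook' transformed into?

m(12)→f(5) and u(20)→r(17) fit y≡21x+13 (mod 26); the inverse of 21 mod 26 is 5. This is an affine cipher: with a=0,…,z=25, each position x becomes (21x+13) mod 26.
For brook: b(1)→21·1+13≡8=i; r(17)→21·17+13≡6=g; o(14)→21·14+13≡21=v; o(14)→21·14+13≡21=v; k(10)→21·10+13≡15=p (all mod 26).

igvvp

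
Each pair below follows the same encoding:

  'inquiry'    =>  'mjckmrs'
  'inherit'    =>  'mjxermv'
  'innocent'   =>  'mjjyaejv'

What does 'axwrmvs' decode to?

i(8)→m(12) and n(13)→j(9) fit y≡15x+22 (mod 26); the inverse of 15 mod 26 is 7. This is an affine cipher: with a=0,…,z=25, each position x becomes (15x+22) mod 26.
Reversing it on axwrmvs: a(0)→7·(0−22)≡2=c; x(23)→7·(23−22)≡7=h; w(22)→7·(22−22)≡0=a; r(17)→7·(17−22)≡17=r; m(12)→7·(12−22)≡8=i; v(21)→7·(21−22)≡19=t; s(18)→7·(18−22)≡24=y (all mod 26).

charity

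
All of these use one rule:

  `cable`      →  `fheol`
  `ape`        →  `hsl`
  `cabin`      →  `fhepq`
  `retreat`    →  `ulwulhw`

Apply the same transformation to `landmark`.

ohqgphun

Vowels shift forward by 7 and consonants shift forward by 3.
Applying it to landmark: l(cons)+3=o, a(vowel)+7=h, n(cons)+3=q, d(cons)+3=g, m(cons)+3=p, a(vowel)+7=h, r(cons)+3=u, k(cons)+3=n.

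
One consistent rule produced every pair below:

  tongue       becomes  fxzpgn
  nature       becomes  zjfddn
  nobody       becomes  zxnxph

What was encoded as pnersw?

Shifts by position in tongue: pos 0: t→f (+12), pos 1: o→x (+9), pos 2: n→z (+12), pos 3: g→p (+9) — repeating every 2. It's a Vigenère-style cipher with numeric key [12,9]: position i shifts by key[i mod 2].
Reversing it on pnersw: p−12=d, n−9=e, e−12=s, r−9=i, s−12=g, w−9=n.

design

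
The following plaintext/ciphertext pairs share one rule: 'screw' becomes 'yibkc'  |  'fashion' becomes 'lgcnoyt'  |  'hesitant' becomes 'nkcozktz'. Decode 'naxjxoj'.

The shifts repeat in a cycle of length 3: positions 0,1,… shift by +6, +6, +10, then the pattern repeats.
Reversing it on naxjxoj: n−6=h, a−6=u, x−10=n, j−6=d, x−6=r, o−10=e, j−6=d.

hundred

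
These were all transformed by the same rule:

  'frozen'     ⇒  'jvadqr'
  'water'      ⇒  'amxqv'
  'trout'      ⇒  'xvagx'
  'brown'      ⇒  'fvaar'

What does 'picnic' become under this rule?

The shift depends on letter class: consonant f→j is +4, but vowel o→a is +12. Two shifts are in play — +12 for a/e/i/o/u, +4 for every other letter.
Applying it to picnic: p(cons)+4=t, i(vowel)+12=u, c(cons)+4=g, n(cons)+4=r, i(vowel)+12=u, c(cons)+4=g.

tugrug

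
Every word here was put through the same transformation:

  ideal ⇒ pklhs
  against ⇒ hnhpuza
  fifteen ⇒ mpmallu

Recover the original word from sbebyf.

luxury

It's a constant shift of +7 (ROT7).
Decoding sbebyf: s−7=l, b−7=u, e−7=x, b−7=u, y−7=r, f−7=y.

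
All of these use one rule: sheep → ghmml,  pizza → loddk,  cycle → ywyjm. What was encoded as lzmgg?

Treating letters as 0–25, the rule is x ↦ 7x + 10 (mod 26).
Reversing it on lzmgg: l(11)→15·(11−10)≡15=p; z(25)→15·(25−10)≡17=r; m(12)→15·(12−10)≡4=e; g(6)→15·(6−10)≡18=s; g(6)→15·(6−10)≡18=s (all mod 26).

press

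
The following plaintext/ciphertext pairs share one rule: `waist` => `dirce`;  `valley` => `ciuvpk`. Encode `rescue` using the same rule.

Letter i (0-indexed) is shifted by i+7, so successive shifts are 7, 8, 9, ….
On rescue: r+7=y, e+8=m, s+9=b, c+10=m, u+11=f, e+12=q.

ymbmfq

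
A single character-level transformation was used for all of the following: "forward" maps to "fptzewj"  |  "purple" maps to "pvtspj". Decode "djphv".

diner

In forward: f→f is +0, o→p is +1, r→t is +2, w→z is +3 — the shift increases by 1 each position. Letter i (0-indexed) is shifted by i+0, so successive shifts are 0, 1, 2, ….
Undoing it on djphv: d−0=d, j−1=i, p−2=n, h−3=e, v−4=r.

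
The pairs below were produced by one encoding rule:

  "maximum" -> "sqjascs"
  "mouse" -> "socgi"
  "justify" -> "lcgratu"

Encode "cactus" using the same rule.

m(12)→s(18) and a(0)→q(16) fit y≡11x+16 (mod 26); the inverse of 11 mod 26 is 19. This is an affine cipher: with a=0,…,z=25, each position x becomes (11x+16) mod 26.
On cactus: c(2)→11·2+16≡12=m; a(0)→11·0+16≡16=q; c(2)→11·2+16≡12=m; t(19)→11·19+16≡17=r; u(20)→11·20+16≡2=c; s(18)→11·18+16≡6=g (all mod 26).

mqmrcg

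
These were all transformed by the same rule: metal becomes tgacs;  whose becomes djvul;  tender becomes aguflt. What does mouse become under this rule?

It's a Vigenère-style cipher with numeric key [7,2]: position i shifts by key[i mod 2].
For mouse: m+7=t, o+2=q, u+7=b, s+2=u, e+7=l.

tqbul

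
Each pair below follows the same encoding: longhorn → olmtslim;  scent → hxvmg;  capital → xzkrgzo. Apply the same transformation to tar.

Each pair mirrors across the alphabet (l↔o, o↔l, n↔m): positions sum to 25. This is the alphabet-reversal cipher (Atbash): a becomes z, b becomes y, etc.
Applying it to tar: t↔g, a↔z, r↔i.

gzi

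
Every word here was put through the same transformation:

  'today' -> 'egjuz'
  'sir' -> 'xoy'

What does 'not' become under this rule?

The output letters match the input read backwards, each shifted +6: today reversed is yadot. The word is reversed, then every letter is shifted forward by 6.
Applying it to not: reverse → ton; then shift: t+6=z, o+6=u, n+6=t.

zut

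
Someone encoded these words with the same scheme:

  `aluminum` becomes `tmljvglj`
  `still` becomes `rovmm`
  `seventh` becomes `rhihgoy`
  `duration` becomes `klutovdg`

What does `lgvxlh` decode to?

a(0)→t(19) and l(11)→m(12) fit y≡23x+19 (mod 26); the inverse of 23 mod 26 is 17. Treating letters as 0–25, the rule is x ↦ 23x + 19 (mod 26).
Decoding lgvxlh: l(11)→17·(11−19)≡20=u; g(6)→17·(6−19)≡13=n; v(21)→17·(21−19)≡8=i; x(23)→17·(23−19)≡16=q; l(11)→17·(11−19)≡20=u; h(7)→17·(7−19)≡4=e (all mod 26).

unique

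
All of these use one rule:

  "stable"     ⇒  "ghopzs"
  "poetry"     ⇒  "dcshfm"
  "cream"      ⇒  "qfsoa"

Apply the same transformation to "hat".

voh

Compare letters: s→g is +14, t→h is +14, a→o is +14 — a constant shift. This is a Caesar cipher with shift 14.
On hat: h+14=v, a+14=o, t+14=h.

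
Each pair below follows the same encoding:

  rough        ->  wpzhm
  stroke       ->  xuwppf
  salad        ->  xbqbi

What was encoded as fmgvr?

It's a Vigenère-style cipher with numeric key [5,1]: position i shifts by key[i mod 2].
Reversing it on fmgvr: f−5=a, m−1=l, g−5=b, v−1=u, r−5=m.

album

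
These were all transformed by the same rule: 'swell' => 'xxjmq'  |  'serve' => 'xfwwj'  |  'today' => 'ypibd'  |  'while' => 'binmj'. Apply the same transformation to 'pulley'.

uvqmjz

Shifts by position in swell: pos 0: s→x (+5), pos 1: w→x (+1), pos 2: e→j (+5), pos 3: l→m (+1) — repeating every 2. It's a Vigenère-style cipher with numeric key [5,1]: position i shifts by key[i mod 2].
For pulley: p+5=u, u+1=v, l+5=q, l+1=m, e+5=j, y+1=z.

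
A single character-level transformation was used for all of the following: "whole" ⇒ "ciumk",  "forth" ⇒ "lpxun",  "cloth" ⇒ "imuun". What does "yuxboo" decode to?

Shifts by position in whole: pos 0: w→c (+6), pos 1: h→i (+1), pos 2: o→u (+6), pos 3: l→m (+1) — repeating every 2. It's a Vigenère-style cipher with numeric key [6,1]: position i shifts by key[i mod 2].
Reversing it on yuxboo: y−6=s, u−1=t, x−6=r, b−1=a, o−6=i, o−1=n.

strain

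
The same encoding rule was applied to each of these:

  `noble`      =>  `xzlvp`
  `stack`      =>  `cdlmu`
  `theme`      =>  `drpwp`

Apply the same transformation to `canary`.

mlxlbi

The rule splits by letter class: vowels +11, consonants +10.
Applying it to canary: c(cons)+10=m, a(vowel)+11=l, n(cons)+10=x, a(vowel)+11=l, r(cons)+10=b, y(cons)+10=i.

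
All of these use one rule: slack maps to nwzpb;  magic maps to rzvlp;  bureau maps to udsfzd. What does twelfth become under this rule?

s(18)→n(13) and l(11)→w(22) fit y≡21x+25 (mod 26); the inverse of 21 mod 26 is 5. Each letter's alphabet position (a=0..z=25) is mapped through 21·x+25 mod 26 — an affine cipher.
Applying it to twelfth: t(19)→21·19+25≡8=i; w(22)→21·22+25≡19=t; e(4)→21·4+25≡5=f; l(11)→21·11+25≡22=w; f(5)→21·5+25≡0=a; t(19)→21·19+25≡8=i; h(7)→21·7+25≡16=q (all mod 26).

itfwaiq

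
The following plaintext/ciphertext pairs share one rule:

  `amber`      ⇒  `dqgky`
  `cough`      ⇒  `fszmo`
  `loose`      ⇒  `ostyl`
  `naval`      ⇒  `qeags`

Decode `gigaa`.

debut

The shift increases by 1 at each position, starting from +3: 3, 4, 5, ….
Reversing it on gigaa: g−3=d, i−4=e, g−5=b, a−6=u, a−7=t.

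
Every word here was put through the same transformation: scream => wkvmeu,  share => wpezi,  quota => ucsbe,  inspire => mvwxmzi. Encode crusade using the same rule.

gzyaeli

Shifts by position in scream: pos 0: s→w (+4), pos 1: c→k (+8), pos 2: r→v (+4), pos 3: e→m (+8) — repeating every 2. The shifts repeat in a cycle of length 2: positions 0,1,… shift by +4, +8, then the pattern repeats.
For crusade: c+4=g, r+8=z, u+4=y, s+8=a, a+4=e, d+8=l, e+4=i.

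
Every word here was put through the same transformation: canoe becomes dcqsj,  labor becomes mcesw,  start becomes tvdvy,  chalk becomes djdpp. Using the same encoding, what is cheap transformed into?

Each letter shifts forward by (position + 1), i.e. 1, 2, 3, … — the shift grows by one for each successive letter.
Applying it to cheap: c+1=d, h+2=j, e+3=h, a+4=e, p+5=u.

djheu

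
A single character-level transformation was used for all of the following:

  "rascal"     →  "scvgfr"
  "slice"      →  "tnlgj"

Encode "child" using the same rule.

djlpi

In rascal: r→s is +1, a→c is +2, s→v is +3, c→g is +4 — the shift increases by 1 each position. Letter i (0-indexed) is shifted by i+1, so successive shifts are 1, 2, 3, ….
Applying it to child: c+1=d, h+2=j, i+3=l, l+4=p, d+5=i.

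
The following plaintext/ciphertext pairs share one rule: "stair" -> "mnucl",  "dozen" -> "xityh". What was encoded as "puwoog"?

It's a constant shift of +20 (ROT20).
Undoing it on puwoog: p−20=v, u−20=a, w−20=c, o−20=u, o−20=u, g−20=m.

vacuum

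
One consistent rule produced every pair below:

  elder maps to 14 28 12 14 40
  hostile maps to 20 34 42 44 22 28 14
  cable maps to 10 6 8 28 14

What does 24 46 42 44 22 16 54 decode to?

e(#5)→14 and l(#12)→28: differences scale by 2, so n = 2·pos + 4. With a=1..z=26, the number is 2·pos + 4.
Decoding 24 46 42 44 22 16 54: 24→(24−4)÷2=10=j, 46→(46−4)÷2=21=u, 42→(42−4)÷2=19=s, 44→(44−4)÷2=20=t, 22→(22−4)÷2=9=i, 16→(16−4)÷2=6=f, 54→(54−4)÷2=25=y.

justify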